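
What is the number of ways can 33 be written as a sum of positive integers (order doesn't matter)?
Pentagonal recurrence p(n) = p(n−1) + p(n−2) − p(n−5) − p(n−7) + …: p(33) = p(32) + p(31) − p(28) − p(26) + p(21) + p(18) − p(11) − p(7) = 8,349 + 6,842 − 3,718 − 2,436 + 792 + 385 − 56 − 15 = 10,143.
Final answer: 10,143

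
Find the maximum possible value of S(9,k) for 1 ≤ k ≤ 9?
7,770

Working:
Row S(9,k) for k = 1..9 (via S(n,k) = k·S(n−1,k) + S(n−1,k−1)): 1, 255, 3,025, 7,770, 6,951, 2,646, 462, 36, 1. The row is unimodal; maximum at k = 4: 7,770.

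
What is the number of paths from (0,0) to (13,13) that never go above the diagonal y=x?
742,900
Counted by the Catalan number C_13: C_13 = C(26,13)/(13+1) = 10,400,600/14 = 742,900.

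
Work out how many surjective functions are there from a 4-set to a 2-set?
14

Solution: Onto functions = 2! × S(4,2)
First compute S(4,2) via recurrence:
Using the Stirling recurrence: S(n,k) = k·S(n-1,k) + S(n-1,k-1)
S(4,2) = 2·S(3,2) + S(3,1)
         = 2·3 + 1
         = 6 + 1
         = 7
Then: 2 × 7 = 14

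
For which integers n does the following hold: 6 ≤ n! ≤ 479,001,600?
3, 4, 5, 6, 7, 8, 9, 10, 11, 12

Solution: n! is strictly increasing; 3! = 6 and 12! = 479,001,600, so valid n = 3, 4, 5, 6, 7, 8, 9, 10, 11, 12.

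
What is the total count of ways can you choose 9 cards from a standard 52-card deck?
3,679,075,400

C(52,9) = 3,679,075,400.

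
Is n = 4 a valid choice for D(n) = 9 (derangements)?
D(4) = (4-1)·[D(3) + D(2)] = 3·[2 + 1] = 9, which equals 9.
Final answer: Yes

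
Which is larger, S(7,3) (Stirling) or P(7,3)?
S(7,3)

Reasoning: S(7,3) = 3·S(6,3) + S(6,2) = 3·90 + 31 = 301; P(7,3) = 210.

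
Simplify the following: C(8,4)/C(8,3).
C(n,k+1)/C(n,k) = (n−k)/(k+1). Here (8−3)/(3+1) = 5/4 = 5/4.

Answer: 5/4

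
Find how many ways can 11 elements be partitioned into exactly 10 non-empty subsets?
55

This equals S(11,10), the Stirling number of the 2nd kind.
Using the Stirling recurrence: S(n,k) = k·S(n-1,k) + S(n-1,k-1)
S(11,10) = 10·S(10,10) + S(10,9)
         = 10·1 + 45
         = 10 + 45
         = 55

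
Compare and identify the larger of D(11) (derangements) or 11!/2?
D(11) = (11-1)·[D(10) + D(9)] = 10·[1,334,961 + 133,496] = 14,684,570; 11!/2 = 39,916,800/2 = 19,958,400.
Final answer: 11!/2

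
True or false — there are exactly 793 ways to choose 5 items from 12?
False
C(12,5) = 792 ≠ 793.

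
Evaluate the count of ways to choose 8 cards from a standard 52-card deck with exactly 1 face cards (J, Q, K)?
223,722,720

Solution: 12 face cards and 40 non-face cards: C(12,1) × C(40,7) = 12 × 18,643,560 = 223,722,720.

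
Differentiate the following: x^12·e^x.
(12x^11 + x^12)e^x
Product rule: d/dx[x^12]·e^x + x^12·d/dx[e^x] = 12x^{11}e^x + x^12e^x.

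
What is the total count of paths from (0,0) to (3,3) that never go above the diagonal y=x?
5

Solution: Counted by the Catalan number C_3: C_3 = C(6,3)/(3+1) = 20/4 = 5.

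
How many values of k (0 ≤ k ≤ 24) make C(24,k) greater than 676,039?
Row 24 is unimodal and symmetric about k=24/2. C(24,7)=346,104 ≤ 676,039; C(24,8)=735,471 > 676,039; by symmetry C(24,k) > 676,039 for k = 8..16. That's 16 - 8 + 1 = 9 values.

Answer: 9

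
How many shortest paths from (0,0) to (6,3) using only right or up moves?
84

Reasoning: Choose 6 rights from 9 moves: C(9,6) = 84.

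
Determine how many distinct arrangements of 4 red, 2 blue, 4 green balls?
3,150

Reasoning: Multinomial: 10!/(4! × 2! × 4!) = 3,150.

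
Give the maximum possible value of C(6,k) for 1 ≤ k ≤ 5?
20

Reasoning: C(6,k) is maximised at the centre of the row: C(6,3) = 20.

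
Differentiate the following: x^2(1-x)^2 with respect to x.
2x^1(1-x)^2 - 2x^2(1-x)^1

Reasoning: Product rule: 2x^{1}(1-x)^{2} + x^2·(-2)(1-x)^{1}.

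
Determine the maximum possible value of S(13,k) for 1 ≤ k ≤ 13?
Row S(13,k) for k = 1..13 (via S(n,k) = k·S(n−1,k) + S(n−1,k−1)): 1, 4,095, 261,625, 2,532,530, 7,508,501, 9,321,312, 5,715,424, 1,899,612, 359,502, 39,325, 2,431, 78, 1. The row is unimodal; maximum at k = 6: 9,321,312.

Answer: 9,321,312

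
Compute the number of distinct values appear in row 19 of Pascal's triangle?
Row 19 has entries C(19,0)..C(19,19); by symmetry C(19,k)=C(19,19-k), giving 10 distinct values.

Answer: 10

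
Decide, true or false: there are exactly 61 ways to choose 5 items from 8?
False

C(8,5) = 56 ≠ 61.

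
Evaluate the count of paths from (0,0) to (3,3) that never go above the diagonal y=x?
5

Explanation: Counted by the Catalan number C_3: C_3 = C(6,3)/(3+1) = 20/4 = 5.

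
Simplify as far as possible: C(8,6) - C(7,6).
21

Reasoning: C(8,6) - C(7,6) = C(7,5) = 21.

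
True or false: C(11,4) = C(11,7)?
True

Reasoning: C(11,4) = C(11,11-4) by the symmetry property; both equal 330.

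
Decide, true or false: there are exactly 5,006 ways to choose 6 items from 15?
C(15,6) = 5,005 ≠ 5006.
Final answer: False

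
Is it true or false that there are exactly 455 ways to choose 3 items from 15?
True

Working:
C(15,3) = 455.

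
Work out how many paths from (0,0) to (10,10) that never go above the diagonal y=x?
16,796

Reasoning: Counted by the Catalan number C_10: C_10 = C(20,10)/(10+1) = 184,756/11 = 16,796.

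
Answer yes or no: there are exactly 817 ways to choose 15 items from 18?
C(18,15) = 816 ≠ 817.
Final answer: No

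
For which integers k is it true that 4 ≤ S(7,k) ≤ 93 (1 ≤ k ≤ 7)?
2, 6

Explanation: S(7,1)=1; S(7,2)=63; S(7,3)=301; S(7,4)=350; S(7,5)=140; S(7,6)=21; S(7,7)=1. So valid k = 2, 6.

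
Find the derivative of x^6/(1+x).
(6x^5(1+x) - x^6)/(1+x)²
Quotient rule: [6x^{5}(1+x) - x^6]/(1+x)².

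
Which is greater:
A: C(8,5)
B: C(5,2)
A

Solution: A=C(8,5)=56, B=C(5,2)=10.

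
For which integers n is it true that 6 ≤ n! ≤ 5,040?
3, 4, 5, 6, 7

n! is strictly increasing; 3! = 6 and 7! = 5,040, so valid n = 3, 4, 5, 6, 7.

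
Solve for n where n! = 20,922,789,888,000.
16

Explanation: n! is strictly increasing. 14! = 87,178,291,200, 15! = 1,307,674,368,000, 16! = 20,922,789,888,000 ✓. So n = 16.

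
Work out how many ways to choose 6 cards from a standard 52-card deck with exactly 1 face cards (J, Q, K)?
12 face cards and 40 non-face cards: C(12,1) × C(40,5) = 12 × 658,008 = 7,896,096.

Answer: 7,896,096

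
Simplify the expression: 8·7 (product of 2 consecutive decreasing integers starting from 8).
56

This is P(8,2) = 8!/(6)! = 56.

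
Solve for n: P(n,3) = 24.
P(n,3) = n(n−1)(n−2) is increasing in n; n(n−1)(n−2) ≈ (n−1)^3 = 24 gives n ≈ 3.9. Check: P(3,3) = 6, P(4,3) = 24 ✓. So n = 4.

Answer: 4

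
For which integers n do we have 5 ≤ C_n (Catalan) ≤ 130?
3, 4, 5

Reasoning: C_2=2; C_3=5; C_4=14; C_5=42; C_6=132. So valid n = 3, 4, 5.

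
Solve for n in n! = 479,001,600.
12

Reasoning: n! is strictly increasing. 10! = 3,628,800, 11! = 39,916,800, 12! = 479,001,600 ✓. So n = 12.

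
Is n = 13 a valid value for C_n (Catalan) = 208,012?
C_13 = C(26,13)/(13+1) = 10,400,600/14 = 742,900, which does not equal 208,012.
Final answer: No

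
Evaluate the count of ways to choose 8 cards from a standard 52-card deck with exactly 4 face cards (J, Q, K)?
45,238,050
12 face cards and 40 non-face cards: C(12,4) × C(40,4) = 495 × 91,390 = 45,238,050.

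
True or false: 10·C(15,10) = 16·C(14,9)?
False
Absorption identity k·C(n,k) = n·C(n-1,k-1). LHS = 10·3003 = 30,030; RHS = 16·2002 = 32,032.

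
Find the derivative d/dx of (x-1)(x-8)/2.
(2x - 9)/2
d/dx[(x-1)(x-8)] = (x-8) + (x-1) = 2x - 9. Dividing by 2 gives (2x - 9)/2.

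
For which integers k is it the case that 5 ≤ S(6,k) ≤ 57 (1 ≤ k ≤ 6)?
S(6,1)=1; S(6,2)=31; S(6,3)=90; S(6,4)=65; S(6,5)=15; S(6,6)=1. So valid k = 2, 5.
Final answer: 2, 5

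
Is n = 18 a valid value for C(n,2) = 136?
No
C(18,2) = 18·17/2! = 306/2 = 153, which does not equal 136.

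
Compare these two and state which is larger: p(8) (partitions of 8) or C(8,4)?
Pentagonal recurrence p(n) = p(n−1) + p(n−2) − p(n−5) − p(n−7) + …: p(8) = p(7) + p(6) − p(3) − p(1) = 15 + 11 − 3 − 1 = 22; C(8,4) = 70.
Final answer: C(8,4)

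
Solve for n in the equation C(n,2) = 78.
13

Solution: C(n,2) = n(n−1)/2! is increasing in n, and n(n−1) = 2!·78 = 156 ≈ (n−0.5)^2 gives n ≈ 13.0. Check: C(11,2) = 55, C(12,2) = 66, C(13,2) = 78 ✓. So n = 13.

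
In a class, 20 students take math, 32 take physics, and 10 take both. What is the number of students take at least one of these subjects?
42

Explanation: |A∪B| = |A|+|B|-|A∩B| = 20+32-10 = 42.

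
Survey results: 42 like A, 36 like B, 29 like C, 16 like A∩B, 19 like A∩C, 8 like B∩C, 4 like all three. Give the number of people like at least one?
68

Explanation: |A∪B∪C| = 42+36+29-16-19-8+4 = 68.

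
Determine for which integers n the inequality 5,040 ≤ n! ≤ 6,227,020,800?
7, 8, 9, 10, 11, 12, 13
n! is strictly increasing; 7! = 5,040 and 13! = 6,227,020,800, so valid n = 7, 8, 9, 10, 11, 12, 13.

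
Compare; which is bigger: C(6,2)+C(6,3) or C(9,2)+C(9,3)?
C(9,2)+C(9,3)

First=35, Second=120.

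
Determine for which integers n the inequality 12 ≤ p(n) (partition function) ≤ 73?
7, 8, 9, 10, 11

Working:
Tabulating p(n) via p(n) = p(n−1) + p(n−2) − p(n−5) − p(n−7) + …: p(6)=11; p(7)=15; p(8)=22; p(9)=30; p(10)=42; p(11)=56; p(12)=77. So valid n = 7, 8, 9, 10, 11.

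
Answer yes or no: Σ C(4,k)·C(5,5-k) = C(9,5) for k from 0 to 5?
Yes

Reasoning: Vandermonde's identity gives C(9,5) = 126; RHS C(9,5) = 126.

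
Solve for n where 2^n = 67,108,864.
67,108,864 = 1,024 × 1,024 × 64 = 2^10 × 2^10 × 2^6 = 2^26, so n = 26.
Final answer: 26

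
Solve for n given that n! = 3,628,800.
10
n! is strictly increasing. 8! = 40,320, 9! = 362,880, 10! = 3,628,800 ✓. So n = 10.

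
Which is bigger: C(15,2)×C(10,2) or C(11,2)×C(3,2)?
C(15,2)×C(10,2)

Reasoning: C(15,2)×C(10,2)=4,725, C(11,2)×C(3,2)=165.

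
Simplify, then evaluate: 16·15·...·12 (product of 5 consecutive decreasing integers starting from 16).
524,160

Reasoning: This is P(16,5) = 16!/(11)! = 524,160.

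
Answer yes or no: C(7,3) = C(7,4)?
Yes

Working:
Symmetry C(n,k) = C(n,n-k): C(7,3) = 35 and C(7,4) = 35. Both sides agree, so the statement holds.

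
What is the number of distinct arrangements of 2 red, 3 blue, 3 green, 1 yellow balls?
5,040

Multinomial: 9!/(2! × 3! × 3! × 1!) = 5,040.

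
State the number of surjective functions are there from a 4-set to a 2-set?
14

Reasoning: Onto functions = 2! × S(4,2)
First compute S(4,2) via recurrence:
Using the Stirling recurrence: S(n,k) = k·S(n-1,k) + S(n-1,k-1)
S(4,2) = 2·S(3,2) + S(3,1)
         = 2·3 + 1
         = 6 + 1
         = 7
Then: 2 × 7 = 14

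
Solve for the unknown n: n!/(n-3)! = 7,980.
21

n!/(n-3)! = n×(n-1)×(n-2), a product of 3 consecutive integers ≈ (n−1)^3. 7,980^(1/3) + 1 ≈ 21.0; check n = 21: 21×20×19 = 7,980 ✓. So n = 21.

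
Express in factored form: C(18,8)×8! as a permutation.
P(18,8)

Explanation: C(18,8)×8! = [18!/(8!(10)!)]×8! = 18!/(10)! = P(18,8) = 1,764,322,560.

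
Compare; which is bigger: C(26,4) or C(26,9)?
C(26,9)

Explanation: C(26,4)=14,950, C(26,9)=3,124,550.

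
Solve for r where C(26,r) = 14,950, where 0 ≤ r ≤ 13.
4

Reasoning: C(26,r) is increasing for 0 ≤ r ≤ 13. Stepping up (C(26,r+1) = C(26,r)·(26−r)/(r+1)): C(26,1) = 26, C(26,2) = 325, C(26,3) = 2,600, C(26,4) = 14,950 ✓. So r = 4.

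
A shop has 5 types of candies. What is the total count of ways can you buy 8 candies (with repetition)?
495

Solution: Stars and bars: C(8+5-1, 8) = C(12, 8) = 495.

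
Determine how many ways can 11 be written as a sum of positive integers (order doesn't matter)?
56

Solution: Pentagonal recurrence p(n) = p(n−1) + p(n−2) − p(n−5) − p(n−7) + …: p(11) = p(10) + p(9) − p(6) − p(4) = 42 + 30 − 11 − 5 = 56.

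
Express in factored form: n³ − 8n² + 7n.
n(n − 1)(n − 7)

Explanation: n³ − 8n² + 7n = n(n² − 8n + 7) = n(n − 1)(n − 7).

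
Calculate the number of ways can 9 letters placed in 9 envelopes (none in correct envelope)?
133,496
Using D(n) = (n-1)[D(n-1) + D(n-2)]:
D(9) = (9-1) × [D(8) + D(7)]
      = 8 × [14833 + 1854]
      = 8 × 16687
      = 133,496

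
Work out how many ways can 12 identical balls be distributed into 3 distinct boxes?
91

Explanation: C(12+3-1, 3-1) = C(14, 2) = 91.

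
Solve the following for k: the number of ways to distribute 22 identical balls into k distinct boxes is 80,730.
Stars and bars: the count is C(22+k−1, k−1), increasing in k. k=4: C(25,3) = 2,300, k=5: C(26,4) = 14,950, k=6: C(27,5) = 80,730 ✓. So k = 6.

Answer: 6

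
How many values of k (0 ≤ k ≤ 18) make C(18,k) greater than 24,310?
Row 18 is unimodal and symmetric about k=18/2. C(18,6)=18,564 ≤ 24,310; C(18,7)=31,824 > 24,310; by symmetry C(18,k) > 24,310 for k = 7..11. That's 11 - 7 + 1 = 5 values.
Final answer: 5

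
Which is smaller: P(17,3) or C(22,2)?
P(17,3)=4,080, C(22,2)=231.
Final answer: C(22,2)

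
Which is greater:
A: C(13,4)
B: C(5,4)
A

Working:
A=C(13,4)=715, B=C(5,4)=5.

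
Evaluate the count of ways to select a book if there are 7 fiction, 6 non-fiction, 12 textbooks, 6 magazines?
31
By the addition principle: 7 + 6 + 12 + 6 = 31.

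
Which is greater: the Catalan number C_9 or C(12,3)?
C_9

Reasoning: C_9 = C(18,9)/(9+1) = 48,620/10 = 4,862; C(12,3) = 220.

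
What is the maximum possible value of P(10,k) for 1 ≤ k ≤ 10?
3,628,800

Explanation: P(10,k) increases in k, so maximum at k = 10: 10! = 3,628,800.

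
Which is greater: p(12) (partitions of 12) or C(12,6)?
Pentagonal recurrence p(n) = p(n−1) + p(n−2) − p(n−5) − p(n−7) + …: p(12) = p(11) + p(10) − p(7) − p(5) + p(0) = 56 + 42 − 15 − 7 + 1 = 77; C(12,6) = 924.

Answer: C(12,6)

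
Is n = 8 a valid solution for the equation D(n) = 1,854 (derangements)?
No

D(8) = (8-1)·[D(7) + D(6)] = 7·[1,854 + 265] = 14,833, which does not equal 1,854.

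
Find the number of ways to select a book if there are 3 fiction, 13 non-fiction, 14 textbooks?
30

Solution: By the addition principle: 3 + 13 + 14 = 30.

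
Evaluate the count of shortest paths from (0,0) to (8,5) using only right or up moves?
1,287

Solution: Choose 8 rights from 13 moves: C(13,8) = 1,287.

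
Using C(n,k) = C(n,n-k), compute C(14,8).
C(14,8) = C(14,6) = 3,003.

Answer: 3,003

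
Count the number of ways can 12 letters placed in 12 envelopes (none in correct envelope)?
176,214,841

Using D(n) = (n-1)[D(n-1) + D(n-2)]:
D(12) = (12-1) × [D(11) + D(10)]
      = 11 × [14684570 + 1334961]
      = 11 × 16019531
      = 176,214,841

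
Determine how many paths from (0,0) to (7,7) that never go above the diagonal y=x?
429

Working:
Counted by the Catalan number C_7: C_7 = C(14,7)/(7+1) = 3,432/8 = 429.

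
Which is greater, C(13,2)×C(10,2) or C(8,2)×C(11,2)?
C(13,2)×C(10,2)

Reasoning: C(13,2)×C(10,2)=3,510, C(8,2)×C(11,2)=1,540.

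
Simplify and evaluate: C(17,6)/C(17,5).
2

Solution: C(n,k+1)/C(n,k) = (n−k)/(k+1). Here (17−5)/(5+1) = 12/6 = 2.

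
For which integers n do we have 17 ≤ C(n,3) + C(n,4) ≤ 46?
C(5,3)+C(5,4)=15; C(6,3)+C(6,4)=35; C(7,3)+C(7,4)=70. So valid n = 6.

Answer: 6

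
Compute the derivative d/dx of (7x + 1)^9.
63(7x + 1)^8

Chain rule: 9(7x+1)^{8} × 7 = 63(7x+1)^{8}.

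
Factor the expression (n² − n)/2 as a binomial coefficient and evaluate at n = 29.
C(n,2); C(29,2) = 406

Working:
(n² − n)/2 = n(n−1)/2 = C(n,2). At n = 29: C(29,2) = 406.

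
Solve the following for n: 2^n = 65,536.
16

Explanation: 65,536 = 1,024 × 64 = 2^10 × 2^6 = 2^16, so n = 16.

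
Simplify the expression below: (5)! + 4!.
144

Reasoning: (5)! + 4! = (5)·4! + 4! = (5+1)·4! = 6·4! = 144.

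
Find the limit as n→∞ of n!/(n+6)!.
0

Working:
n!/(n+6)! = 1/[(n+1)(n+2)···(n+6)] → 0 as n → ∞.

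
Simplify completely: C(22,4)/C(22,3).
C(n,k+1)/C(n,k) = (n−k)/(k+1). Here (22−3)/(3+1) = 19/4 = 19/4.

Answer: 19/4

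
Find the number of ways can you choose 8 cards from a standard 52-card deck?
C(52,8) = 752,538,150.

Answer: 752,538,150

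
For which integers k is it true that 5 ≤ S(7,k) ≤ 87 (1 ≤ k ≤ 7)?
2, 6

Solution: S(7,1)=1; S(7,2)=63; S(7,3)=301; S(7,4)=350; S(7,5)=140; S(7,6)=21; S(7,7)=1. So valid k = 2, 6.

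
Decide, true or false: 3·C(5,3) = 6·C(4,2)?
False

Solution: Absorption identity k·C(n,k) = n·C(n-1,k-1). LHS = 3·10 = 30; RHS = 6·6 = 36.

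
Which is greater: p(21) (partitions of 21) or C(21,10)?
C(21,10)

Working:
Pentagonal recurrence p(n) = p(n−1) + p(n−2) − p(n−5) − p(n−7) + …: p(21) = p(20) + p(19) − p(16) − p(14) + p(9) + p(6) = 627 + 490 − 231 − 135 + 30 + 11 = 792; C(21,10) = 352,716.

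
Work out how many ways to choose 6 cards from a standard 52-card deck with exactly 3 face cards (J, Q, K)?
2,173,600

Working:
12 face cards and 40 non-face cards: C(12,3) × C(40,3) = 220 × 9,880 = 2,173,600.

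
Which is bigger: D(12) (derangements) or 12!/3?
D(12)

Working:
D(12) = (12-1)·[D(11) + D(10)] = 11·[14,684,570 + 1,334,961] = 176,214,841; 12!/3 = 479,001,600/3 = 159,667,200.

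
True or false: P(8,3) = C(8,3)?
False

Reasoning: P(8,3) = 336 and C(8,3) = 56; P(n,r) = r! × C(n,r) so P > C whenever r ≥ 2.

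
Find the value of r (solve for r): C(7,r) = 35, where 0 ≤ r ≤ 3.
3

Reasoning: C(7,r) is increasing for 0 ≤ r ≤ 3. Stepping up (C(7,r+1) = C(7,r)·(7−r)/(r+1)): C(7,1) = 7, C(7,2) = 21, C(7,3) = 35 ✓. So r = 3.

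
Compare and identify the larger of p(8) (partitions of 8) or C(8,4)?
C(8,4)

Reasoning: Pentagonal recurrence p(n) = p(n−1) + p(n−2) − p(n−5) − p(n−7) + …: p(8) = p(7) + p(6) − p(3) − p(1) = 15 + 11 − 3 − 1 = 22; C(8,4) = 70.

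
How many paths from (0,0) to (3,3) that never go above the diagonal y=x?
Counted by the Catalan number C_3: C_3 = C(6,3)/(3+1) = 20/4 = 5.
Final answer: 5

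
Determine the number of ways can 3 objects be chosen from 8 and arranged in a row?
336

Working:
P(8,3) = 8!/(8-3)! = 336.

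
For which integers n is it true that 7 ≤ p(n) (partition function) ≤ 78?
5, 6, 7, 8, 9, 10, 11, 12

Reasoning: Tabulating p(n) via p(n) = p(n−1) + p(n−2) − p(n−5) − p(n−7) + …: p(4)=5; p(5)=7; p(6)=11; p(7)=15; p(8)=22; p(9)=30; p(10)=42; p(11)=56; p(12)=77; p(13)=101. So valid n = 5, 6, 7, 8, 9, 10, 11, 12.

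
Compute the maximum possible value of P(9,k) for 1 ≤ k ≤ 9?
362,880

P(9,k) increases in k, so maximum at k = 9: 9! = 362,880.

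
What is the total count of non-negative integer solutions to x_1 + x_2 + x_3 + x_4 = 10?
286

Working:
C(10+4-1, 4-1) = 286.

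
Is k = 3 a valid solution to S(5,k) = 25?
Yes

Working:
S(5,3) = 3·S(4,3) + S(4,2) = 3·6 + 7 = 25, which equals 25.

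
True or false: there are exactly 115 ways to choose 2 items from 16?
C(16,2) = 120 ≠ 115.
Final answer: False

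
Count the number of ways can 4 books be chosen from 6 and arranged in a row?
P(6,4) = 6!/(6-4)! = 360.

Answer: 360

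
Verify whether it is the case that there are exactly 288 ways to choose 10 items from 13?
False

C(13,10) = 286 ≠ 288.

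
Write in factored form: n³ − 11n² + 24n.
n(n − 3)(n − 8)

Reasoning: n³ − 11n² + 24n = n(n² − 11n + 24) = n(n − 3)(n − 8).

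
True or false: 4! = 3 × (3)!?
False

Explanation: 4! = 4 × 3! = 24, but 3 × 3! = 18.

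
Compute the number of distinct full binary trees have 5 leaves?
14

Using the Catalan number formula: C_n = C(2n, n) / (n+1)
C_4 = C(8, 4) / (4+1)
     = 70 / 5
     = 14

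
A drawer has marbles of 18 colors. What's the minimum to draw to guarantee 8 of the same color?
127

Explanation: Worst case: 7 of each = 126. One more: 127.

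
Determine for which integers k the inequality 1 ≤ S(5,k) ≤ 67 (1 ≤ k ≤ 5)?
1, 2, 3, 4, 5

Reasoning: S(5,1)=1; S(5,2)=15; S(5,3)=25; S(5,4)=10; S(5,5)=1. So valid k = 1, 2, 3, 4, 5.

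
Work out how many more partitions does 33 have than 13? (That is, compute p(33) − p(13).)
10,042

Solution: Pentagonal recurrence p(n) = p(n−1) + p(n−2) − p(n−5) − p(n−7) + …: p(33) = p(32) + p(31) − p(28) − p(26) + p(21) + p(18) − p(11) − p(7) = 8,349 + 6,842 − 3,718 − 2,436 + 792 + 385 − 56 − 15 = 10,143.
p(13) = p(12) + p(11) − p(8) − p(6) + p(1) = 77 + 56 − 22 − 11 + 1 = 101.
Difference = 10,143 − 101 = 10,042.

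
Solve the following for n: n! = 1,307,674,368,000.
15

Solution: n! is strictly increasing. 13! = 6,227,020,800, 14! = 87,178,291,200, 15! = 1,307,674,368,000 ✓. So n = 15.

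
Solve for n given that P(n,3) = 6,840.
20

Solution: P(n,3) = n(n−1)(n−2) is increasing in n; n(n−1)(n−2) ≈ (n−1)^3 = 6,840 gives n ≈ 20.0. Check: P(18,3) = 4,896, P(19,3) = 5,814, P(20,3) = 6,840 ✓. So n = 20.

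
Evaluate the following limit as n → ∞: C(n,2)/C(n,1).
C(n,2)/C(n,1) = (n-1)/2 → ∞ as n → ∞.

Answer: ∞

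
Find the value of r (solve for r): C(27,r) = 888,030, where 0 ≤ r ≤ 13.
7

C(27,r) is increasing for 0 ≤ r ≤ 13. Stepping up (C(27,r+1) = C(27,r)·(27−r)/(r+1)): C(27,1) = 27, C(27,2) = 351, C(27,3) = 2,925, C(27,4) = 17,550, C(27,5) = 80,730, C(27,6) = 296,010, C(27,7) = 888,030 ✓. So r = 7.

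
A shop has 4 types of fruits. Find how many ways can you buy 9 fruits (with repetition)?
220
Stars and bars: C(9+4-1, 9) = C(12, 9) = 220.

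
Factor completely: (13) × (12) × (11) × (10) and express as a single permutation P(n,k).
Product of 4 consecutive descending integers starting at 13: P(13,4) = 13!/9! = 17,160.
Final answer: P(13,4) = 13!/(9)!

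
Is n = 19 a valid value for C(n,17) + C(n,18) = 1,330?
C(19,17) + C(19,18) = 171 + 19 = 190, which does not equal 1,330.

Answer: No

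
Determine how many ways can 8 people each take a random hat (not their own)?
14,833

Explanation: Using D(n) = (n-1)[D(n-1) + D(n-2)]:
D(8) = (8-1) × [D(7) + D(6)]
      = 7 × [1854 + 265]
      = 7 × 2119
      = 14,833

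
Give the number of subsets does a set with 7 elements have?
128

Each element can be included or excluded: 2^7 = 128.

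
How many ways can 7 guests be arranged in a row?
5,040

Reasoning: Arrangements of 7 distinct objects: 7! = 5,040.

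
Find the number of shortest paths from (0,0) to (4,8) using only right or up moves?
495

Working:
Choose 4 rights from 12 moves: C(12,4) = 495.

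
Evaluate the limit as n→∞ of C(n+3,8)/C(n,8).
1

Explanation: Both numerator and denominator grow as n^8/8! for large n, so the ratio → 1.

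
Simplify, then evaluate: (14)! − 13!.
(14)! − 13! = (14)·13! − 13! = (14−1)·13! = 13·13! = 80,951,270,400.

Answer: 80,951,270,400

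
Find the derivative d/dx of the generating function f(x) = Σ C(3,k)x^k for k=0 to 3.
Σ k·C(3,k)x^(k-1) for k=1 to 3

Solution: Term-by-term differentiation gives Σ k·C(3,k)x^{k-1} for k=1 to 3.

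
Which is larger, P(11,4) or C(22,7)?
C(22,7)

Reasoning: P(11,4)=7,920, C(22,7)=170,544.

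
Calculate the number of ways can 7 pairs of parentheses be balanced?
429

Using the Catalan number formula: C_n = C(2n, n) / (n+1)
C_7 = C(14, 7) / (7+1)
     = 3432 / 8
     = 429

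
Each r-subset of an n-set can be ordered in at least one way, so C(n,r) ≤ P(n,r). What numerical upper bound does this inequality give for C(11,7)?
1,663,200

P(11,7) = 11·10·9·8·7·6·5 = 1,663,200, so C(11,7) ≤ 1,663,200. (The bound is loose by a factor of 7! = 5,040: C(11,7) = 1,663,200/5,040 = 330.)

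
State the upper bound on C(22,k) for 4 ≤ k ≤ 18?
705,432

Working:
C(22,k) is maximised at the centre of the row: C(22,11) = 705,432.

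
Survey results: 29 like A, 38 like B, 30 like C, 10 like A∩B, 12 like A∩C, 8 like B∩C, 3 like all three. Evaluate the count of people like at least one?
70

Solution: |A∪B∪C| = 29+38+30-10-12-8+3 = 70.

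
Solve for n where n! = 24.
4

Explanation: n! is strictly increasing. 2! = 2, 3! = 6, 4! = 24 ✓. So n = 4.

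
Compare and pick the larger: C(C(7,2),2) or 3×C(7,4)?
C(C(7,2),2)
C(C(7,2),2)=210, 3×C(7,4)=105.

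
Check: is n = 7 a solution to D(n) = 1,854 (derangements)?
Yes

Working:
D(7) = (7-1)·[D(6) + D(5)] = 6·[265 + 44] = 1,854, which equals 1,854.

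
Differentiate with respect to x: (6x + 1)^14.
84(6x + 1)^13

Explanation: Chain rule: 14(6x+1)^{13} × 6 = 84(6x+1)^{13}.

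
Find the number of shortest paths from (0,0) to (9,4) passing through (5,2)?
To (5,2): C(7,5)=21. From there: C(6,4)=15. Total: 315.

Answer: 315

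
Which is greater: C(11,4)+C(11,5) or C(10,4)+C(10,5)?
C(11,4)+C(11,5)

First=792, Second=462.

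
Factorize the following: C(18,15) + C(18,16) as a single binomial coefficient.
C(19,16)

Reasoning: By Pascal's identity: C(18,15) + C(18,16) = C(19,16) = 969.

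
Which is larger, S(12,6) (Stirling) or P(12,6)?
S(12,6) = 6·S(11,6) + S(11,5) = 6·179,487 + 246,730 = 1,323,652; P(12,6) = 665,280.

Answer: S(12,6)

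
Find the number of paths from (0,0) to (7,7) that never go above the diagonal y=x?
429

Explanation: Counted by the Catalan number C_7: C_7 = C(14,7)/(7+1) = 3,432/8 = 429.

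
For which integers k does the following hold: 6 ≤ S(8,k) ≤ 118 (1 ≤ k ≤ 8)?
7
S(8,1)=1; S(8,2)=127; S(8,3)=966; S(8,4)=1,701; S(8,5)=1,050; S(8,6)=266; S(8,7)=28; S(8,8)=1. So valid k = 7.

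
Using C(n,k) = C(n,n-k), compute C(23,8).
490,314

Reasoning: C(23,8) = C(23,15) = 490,314.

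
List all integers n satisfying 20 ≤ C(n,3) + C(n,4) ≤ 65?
6

Solution: C(5,3)+C(5,4)=15; C(6,3)+C(6,4)=35; C(7,3)+C(7,4)=70. So valid n = 6.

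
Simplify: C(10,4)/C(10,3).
7/4

C(n,k+1)/C(n,k) = (n−k)/(k+1). Here (10−3)/(3+1) = 7/4 = 7/4.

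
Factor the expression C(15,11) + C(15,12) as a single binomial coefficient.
C(16,12)

Reasoning: By Pascal's identity: C(15,11) + C(15,12) = C(16,12) = 1,820.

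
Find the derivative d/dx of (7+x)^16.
16(7+x)^15

Using the power rule: d/dx (7+x)^16 = 16(7+x)^{15}.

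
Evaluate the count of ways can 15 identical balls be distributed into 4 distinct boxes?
816

C(15+4-1, 4-1) = C(18, 3) = 816.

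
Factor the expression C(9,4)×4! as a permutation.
P(9,4)

Reasoning: C(9,4)×4! = [9!/(4!(5)!)]×4! = 9!/(5)! = P(9,4) = 3,024.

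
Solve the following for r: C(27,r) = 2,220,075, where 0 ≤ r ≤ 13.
C(27,r) is increasing for 0 ≤ r ≤ 13. Stepping up (C(27,r+1) = C(27,r)·(27−r)/(r+1)): C(27,1) = 27, C(27,2) = 351, C(27,3) = 2,925, C(27,4) = 17,550, C(27,5) = 80,730, C(27,6) = 296,010, C(27,7) = 888,030, C(27,8) = 2,220,075 ✓. So r = 8.
Final answer: 8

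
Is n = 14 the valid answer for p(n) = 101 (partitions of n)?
No

Solution: Pentagonal recurrence p(n) = p(n−1) + p(n−2) − p(n−5) − p(n−7) + …: p(14) = p(13) + p(12) − p(9) − p(7) + p(2) = 101 + 77 − 30 − 15 + 2 = 135, which does not equal 101.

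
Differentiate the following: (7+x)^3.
3(7+x)^2

Working:
Using the power rule: d/dx (7+x)^3 = 3(7+x)^{2}.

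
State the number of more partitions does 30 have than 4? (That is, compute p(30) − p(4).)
Pentagonal recurrence p(n) = p(n−1) + p(n−2) − p(n−5) − p(n−7) + …: p(30) = p(29) + p(28) − p(25) − p(23) + p(18) + p(15) − p(8) − p(4) = 4,565 + 3,718 − 1,958 − 1,255 + 385 + 176 − 22 − 5 = 5,604.
p(4) = p(3) + p(2) = 3 + 2 = 5.
Difference = 5,604 − 5 = 5,599.

Answer: 5,599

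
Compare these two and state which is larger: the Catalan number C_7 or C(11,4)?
C_7 = C(14,7)/(7+1) = 3,432/8 = 429; C(11,4) = 330.

Answer: C_7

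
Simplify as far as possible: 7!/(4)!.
210

Reasoning: This equals 7×6×5 = 210.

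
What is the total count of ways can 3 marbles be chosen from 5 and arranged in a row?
60

Solution: P(5,3) = 5!/(5-3)! = 60.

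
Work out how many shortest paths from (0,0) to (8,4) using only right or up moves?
Choose 8 rights from 12 moves: C(12,8) = 495.

Answer: 495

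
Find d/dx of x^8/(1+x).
(8x^7(1+x) - x^8)/(1+x)²

Reasoning: Quotient rule: [8x^{7}(1+x) - x^8]/(1+x)².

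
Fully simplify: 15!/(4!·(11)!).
1,365

Working:
This is C(15,4) = 1,365.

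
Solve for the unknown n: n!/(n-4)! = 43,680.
n!/(n-4)! = n×(n-1)×(n-2)×(n-3), a product of 4 consecutive integers ≈ (n−1.5)^4. 43,680^(1/4) + 1.5 ≈ 16.0; check n = 16: 16×15×14×13 = 43,680 ✓. So n = 16.
Final answer: 16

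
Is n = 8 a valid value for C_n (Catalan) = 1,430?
Yes

Reasoning: C_8 = C(16,8)/(8+1) = 12,870/9 = 1,430, which equals 1,430.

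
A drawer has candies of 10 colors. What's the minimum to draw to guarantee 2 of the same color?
11

Solution: Worst case: 1 of each = 10. One more: 11.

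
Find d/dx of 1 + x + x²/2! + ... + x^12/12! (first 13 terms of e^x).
Differentiating term by term gives the first 12 terms of e^x.
Final answer: 1 + x + x²/2! + ... + x^11/11!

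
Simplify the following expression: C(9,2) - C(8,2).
8

Working:
C(9,2) - C(8,2) = C(8,1) = 8.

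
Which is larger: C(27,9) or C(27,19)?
C(27,9)
C(27,9)=4,686,825, C(27,19)=2,220,075.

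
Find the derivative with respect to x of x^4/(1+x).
(4x^3(1+x) - x^4)/(1+x)²

Reasoning: Quotient rule: [4x^{3}(1+x) - x^4]/(1+x)².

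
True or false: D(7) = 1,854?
True

Explanation: Derangements of 7 elements: D(7) = (7-1)·[D(6) + D(5)] = 6·[265 + 44] = 1,854.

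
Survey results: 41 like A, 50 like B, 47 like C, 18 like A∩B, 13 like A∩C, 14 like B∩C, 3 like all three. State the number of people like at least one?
|A∪B∪C| = 41+50+47-18-13-14+3 = 96.
Final answer: 96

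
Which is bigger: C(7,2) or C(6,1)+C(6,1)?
C(7,2)

C(7,2)=21; C(6,1)+C(6,1)=6+6=12.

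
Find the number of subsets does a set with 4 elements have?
16

Each element can be included or excluded: 2^4 = 16.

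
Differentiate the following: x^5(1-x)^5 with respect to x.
5x^4(1-x)^5 - 5x^5(1-x)^4

Working:
Product rule: 5x^{4}(1-x)^{5} + x^5·(-5)(1-x)^{4}.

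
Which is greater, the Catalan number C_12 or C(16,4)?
C_12

Reasoning: C_12 = C(24,12)/(12+1) = 2,704,156/13 = 208,012; C(16,4) = 1,820.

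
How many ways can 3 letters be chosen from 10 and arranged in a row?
720

P(10,3) = 10!/(10-3)! = 720.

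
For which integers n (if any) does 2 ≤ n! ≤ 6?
n! is strictly increasing; 2! = 2 and 3! = 6, so valid n = 2, 3.
Final answer: 2, 3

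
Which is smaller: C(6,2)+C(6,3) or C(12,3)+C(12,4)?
First=35, Second=715.

Answer: C(6,2)+C(6,3)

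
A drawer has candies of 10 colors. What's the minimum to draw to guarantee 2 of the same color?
11

Solution: Worst case: 1 of each = 10. One more: 11.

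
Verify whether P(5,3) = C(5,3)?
False

Explanation: P(5,3) = 60 but C(5,3) = 10; they differ by a factor of 3! = 6, so the statement does not hold.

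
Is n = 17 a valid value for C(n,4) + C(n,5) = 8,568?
Yes

Solution: C(17,4) + C(17,5) = 2,380 + 6,188 = 8,568, which equals 8,568.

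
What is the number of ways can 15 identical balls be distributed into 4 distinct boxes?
816

Explanation: C(15+4-1, 4-1) = C(18, 3) = 816.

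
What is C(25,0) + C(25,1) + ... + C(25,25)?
33,554,432

Sum of binomial coefficients = 2^25 = 33,554,432.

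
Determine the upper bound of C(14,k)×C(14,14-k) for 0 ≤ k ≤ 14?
11,778,624
C(14,k)·C(14,14-k) = C(14,k)², maximised at the centre k = 7: C(14,7)² = 11,778,624.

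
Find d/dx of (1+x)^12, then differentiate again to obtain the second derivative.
132(1+x)^10

Reasoning: First derivative: 12(1+x)^{11}. Second derivative: 12·11·(1+x)^{10} = 132(1+x)^{10}.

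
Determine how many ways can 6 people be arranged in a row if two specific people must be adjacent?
240

Solution: Treat pair as unit: (6-1)! arrangements × 2 internal orders = 240.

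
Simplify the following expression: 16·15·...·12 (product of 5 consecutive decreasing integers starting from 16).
524,160

Reasoning: This is P(16,5) = 16!/(11)! = 524,160.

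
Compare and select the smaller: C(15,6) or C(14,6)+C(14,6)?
C(15,6)=5,005; C(14,6)+C(14,6)=3,003+3,003=6,006.

Answer: C(15,6)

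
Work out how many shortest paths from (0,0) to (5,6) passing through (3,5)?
168

Working:
To (3,5): C(8,3)=56. From there: C(3,2)=3. Total: 168.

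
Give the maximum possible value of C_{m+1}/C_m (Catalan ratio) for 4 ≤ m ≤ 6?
13/4

Solution: C_{m+1}/C_m = 2(2m+1)/(m+2), which increases with m. Maximum at m = 6: 2·13/8 = 13/4.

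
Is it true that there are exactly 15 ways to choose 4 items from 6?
True

Explanation: C(6,4) = 15.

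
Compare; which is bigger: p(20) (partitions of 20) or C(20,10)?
Pentagonal recurrence p(n) = p(n−1) + p(n−2) − p(n−5) − p(n−7) + …: p(20) = p(19) + p(18) − p(15) − p(13) + p(8) + p(5) = 490 + 385 − 176 − 101 + 22 + 7 = 627; C(20,10) = 184,756.

Answer: C(20,10)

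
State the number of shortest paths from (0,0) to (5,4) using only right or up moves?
Choose 5 rights from 9 moves: C(9,5) = 126.
Final answer: 126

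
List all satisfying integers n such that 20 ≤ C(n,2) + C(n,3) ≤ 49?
5, 6

Explanation: C(4,2)+C(4,3)=10; C(5,2)+C(5,3)=20; C(6,2)+C(6,3)=35; C(7,2)+C(7,3)=56. So valid n = 5, 6.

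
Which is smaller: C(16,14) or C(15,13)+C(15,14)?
Equal

Reasoning: By Pascal's identity: C(16,14) = C(15,13)+C(15,14) = 120. Equal.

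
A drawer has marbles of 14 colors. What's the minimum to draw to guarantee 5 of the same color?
Worst case: 4 of each = 56. One more: 57.
Final answer: 57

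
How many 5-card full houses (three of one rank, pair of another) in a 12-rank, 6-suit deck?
39,600

Working:
Triple rank: 12. Triple suits: C(6,3)=20. Pair rank: 11. Pair suits: C(6,2)=15. Total: 39,600.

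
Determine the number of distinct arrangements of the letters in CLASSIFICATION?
Word has 14 letters (C=2, L=1, A=2, S=2, I=3, F=1, T=1, O=1, N=1). Arrangements: 14!/Π(k!) = 1,816,214,400.
Final answer: 1,816,214,400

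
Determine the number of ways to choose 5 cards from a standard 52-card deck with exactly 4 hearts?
27,885

Solution: 13 hearts and 39 non-hearts: C(13,4) × C(39,1) = 715 × 39 = 27,885.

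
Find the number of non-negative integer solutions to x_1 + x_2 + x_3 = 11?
78

Solution: C(11+3-1, 3-1) = 78.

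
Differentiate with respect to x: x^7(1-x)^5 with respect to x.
7x^6(1-x)^5 - 5x^7(1-x)^4

Explanation: Product rule: 7x^{6}(1-x)^{5} + x^7·(-5)(1-x)^{4}.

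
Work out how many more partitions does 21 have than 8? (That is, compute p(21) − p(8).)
770

Working:
Pentagonal recurrence p(n) = p(n−1) + p(n−2) − p(n−5) − p(n−7) + …: p(21) = p(20) + p(19) − p(16) − p(14) + p(9) + p(6) = 627 + 490 − 231 − 135 + 30 + 11 = 792.
p(8) = p(7) + p(6) − p(3) − p(1) = 15 + 11 − 3 − 1 = 22.
Difference = 792 − 22 = 770.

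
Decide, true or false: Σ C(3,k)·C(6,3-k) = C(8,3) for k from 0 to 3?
Vandermonde's identity gives C(9,3) = 84; RHS C(8,3) = 56.

Answer: False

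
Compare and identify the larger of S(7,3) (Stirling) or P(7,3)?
S(7,3)

Solution: S(7,3) = 3·S(6,3) + S(6,2) = 3·90 + 31 = 301; P(7,3) = 210.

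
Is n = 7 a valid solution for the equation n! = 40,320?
No
7! = 7·6! = 7·720 = 5,040, which does not equal 40,320.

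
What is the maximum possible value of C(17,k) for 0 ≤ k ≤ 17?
24,310
Maximum at k = 8 or k = 9: C(17,8) = 24,310.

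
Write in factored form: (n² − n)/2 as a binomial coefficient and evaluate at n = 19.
C(n,2); C(19,2) = 171

Solution: (n² − n)/2 = n(n−1)/2 = C(n,2). At n = 19: C(19,2) = 171.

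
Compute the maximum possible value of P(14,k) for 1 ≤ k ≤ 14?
87,178,291,200
P(14,k) increases in k, so maximum at k = 14: 14! = 87,178,291,200.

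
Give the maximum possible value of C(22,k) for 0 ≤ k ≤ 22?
Maximum at k = 11: C(22,11) = 705,432.

Answer: 705,432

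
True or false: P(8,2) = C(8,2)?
False

Solution: P(8,2) = 56 and C(8,2) = 28; P(n,r) = r! × C(n,r) so P > C whenever r ≥ 2.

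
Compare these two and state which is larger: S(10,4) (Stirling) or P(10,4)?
S(10,4)

S(10,4) = 4·S(9,4) + S(9,3) = 4·7,770 + 3,025 = 34,105; P(10,4) = 5,040.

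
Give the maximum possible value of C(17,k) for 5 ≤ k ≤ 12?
24,310

Explanation: C(17,k) is maximised at the centre of the row: C(17,8) = 24,310.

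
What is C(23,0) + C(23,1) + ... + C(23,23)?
8,388,608

Solution: Sum of binomial coefficients = 2^23 = 8,388,608.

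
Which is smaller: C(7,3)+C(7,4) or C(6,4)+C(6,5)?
First=70, Second=21.

Answer: C(6,4)+C(6,5)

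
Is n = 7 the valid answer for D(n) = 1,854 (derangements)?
D(7) = (7-1)·[D(6) + D(5)] = 6·[265 + 44] = 1,854, which equals 1,854.

Answer: Yes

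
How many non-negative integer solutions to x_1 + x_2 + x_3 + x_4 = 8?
165

Explanation: C(8+4-1, 4-1) = 165.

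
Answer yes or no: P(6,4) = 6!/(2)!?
Yes

Solution: Permutation formula P(n,k) = n!/(n-k)!: 6!/2! = 720/2 = 360 = P(6,4). The statement holds.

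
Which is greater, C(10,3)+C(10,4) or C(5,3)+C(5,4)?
C(10,3)+C(10,4)

Solution: First=330, Second=15.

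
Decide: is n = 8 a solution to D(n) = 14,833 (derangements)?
D(8) = (8-1)·[D(7) + D(6)] = 7·[1,854 + 265] = 14,833, which equals 14,833.

Answer: Yes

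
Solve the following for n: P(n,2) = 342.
P(n,2) = n(n−1) is increasing in n; n(n−1) ≈ (n−0.5)^2 = 342 gives n ≈ 19.0. Check: P(17,2) = 272, P(18,2) = 306, P(19,2) = 342 ✓. So n = 19.

Answer: 19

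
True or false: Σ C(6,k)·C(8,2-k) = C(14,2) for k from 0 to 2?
True

Solution: Vandermonde's identity gives C(14,2) = 91; RHS C(14,2) = 91.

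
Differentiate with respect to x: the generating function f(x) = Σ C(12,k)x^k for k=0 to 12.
Σ k·C(12,k)x^(k-1) for k=1 to 12

Solution: Term-by-term differentiation gives Σ k·C(12,k)x^{k-1} for k=1 to 12.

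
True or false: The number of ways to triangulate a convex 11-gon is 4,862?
True

Explanation: Triangulations of a convex 11-gon are counted by the Catalan number C_9: C_9 = C(18,9)/(9+1) = 48,620/10 = 4,862.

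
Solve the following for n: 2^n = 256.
8
2^8 = 256, so n = 8.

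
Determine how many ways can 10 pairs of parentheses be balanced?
16,796

Solution: Using the Catalan number formula: C_n = C(2n, n) / (n+1)
C_10 = C(20, 10) / (10+1)
     = 184756 / 11
     = 16,796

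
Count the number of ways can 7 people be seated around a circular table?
720

Circular arrangements: (7-1)! = 720.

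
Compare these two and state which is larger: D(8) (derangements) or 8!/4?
D(8)
D(8) = (8-1)·[D(7) + D(6)] = 7·[1,854 + 265] = 14,833; 8!/4 = 40,320/4 = 10,080.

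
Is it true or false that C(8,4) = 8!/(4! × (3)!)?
False

The correct denominator is 4!×4!, giving C(8,4) = 70; the stated RHS is 8!/(4!×3!) = 280 ≠ 70, so the statement does not hold.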